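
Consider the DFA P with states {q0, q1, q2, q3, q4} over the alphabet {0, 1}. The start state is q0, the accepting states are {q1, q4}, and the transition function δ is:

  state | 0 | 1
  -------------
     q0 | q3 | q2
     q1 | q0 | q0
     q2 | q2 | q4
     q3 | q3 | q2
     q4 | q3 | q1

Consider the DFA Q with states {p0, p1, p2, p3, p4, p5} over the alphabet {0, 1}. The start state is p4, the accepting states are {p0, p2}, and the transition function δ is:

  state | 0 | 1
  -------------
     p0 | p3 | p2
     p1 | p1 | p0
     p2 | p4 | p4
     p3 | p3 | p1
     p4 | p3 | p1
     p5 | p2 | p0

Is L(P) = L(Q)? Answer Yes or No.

Exploring the product automaton P × Q from the start pair (q0, p4), following both machines on each input symbol, reaches 5 state pairs: (q0, p4), (q3, p3), (q2, p1), (q4, p0), (q1, p2).
P accepts in {q1, q4} and Q accepts in {p0, p2}. In every reachable pair the two components are either both accepting — (q4, p0), (q1, p2) — or both non-accepting, so no string is accepted by exactly one of the machines: L(P) \ L(Q) and L(Q) \ L(P) are both empty.
Hence every string is accepted by P iff it is accepted by Q, and the two languages coincide.

Yes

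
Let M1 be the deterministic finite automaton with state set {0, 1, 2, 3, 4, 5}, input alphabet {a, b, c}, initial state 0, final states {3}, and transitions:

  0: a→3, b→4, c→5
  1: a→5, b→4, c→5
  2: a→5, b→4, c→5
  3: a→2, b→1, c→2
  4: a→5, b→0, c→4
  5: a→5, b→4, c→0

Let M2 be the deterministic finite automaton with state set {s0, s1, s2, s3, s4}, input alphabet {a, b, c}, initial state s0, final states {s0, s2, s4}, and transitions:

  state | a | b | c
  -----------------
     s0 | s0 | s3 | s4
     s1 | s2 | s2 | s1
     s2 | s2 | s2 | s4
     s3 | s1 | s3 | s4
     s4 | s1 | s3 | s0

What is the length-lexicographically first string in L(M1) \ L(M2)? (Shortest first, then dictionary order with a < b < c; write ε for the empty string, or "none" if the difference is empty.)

bba

The string bba is accepted by M1 but not by M2.
No shorter string lies in the difference, and bba is the lexicographically first length-3 string in L(M1) \ L(M2).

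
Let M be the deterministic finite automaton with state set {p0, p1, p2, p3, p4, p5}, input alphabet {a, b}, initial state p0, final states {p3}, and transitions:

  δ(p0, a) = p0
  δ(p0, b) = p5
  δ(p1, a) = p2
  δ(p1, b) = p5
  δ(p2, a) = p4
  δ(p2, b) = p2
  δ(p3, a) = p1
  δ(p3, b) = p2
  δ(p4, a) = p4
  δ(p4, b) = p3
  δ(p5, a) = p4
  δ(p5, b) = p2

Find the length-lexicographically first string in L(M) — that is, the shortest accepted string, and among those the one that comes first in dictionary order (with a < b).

bab

A breadth-first search from p0 reaches an accepting state first via the path p0 → p5 → p4 → p3 on input bab.
No string of length < 3 is accepted (BFS exhausts all shorter strings without reaching an accepting state), and bab is the lexicographically least accepting string of length 3.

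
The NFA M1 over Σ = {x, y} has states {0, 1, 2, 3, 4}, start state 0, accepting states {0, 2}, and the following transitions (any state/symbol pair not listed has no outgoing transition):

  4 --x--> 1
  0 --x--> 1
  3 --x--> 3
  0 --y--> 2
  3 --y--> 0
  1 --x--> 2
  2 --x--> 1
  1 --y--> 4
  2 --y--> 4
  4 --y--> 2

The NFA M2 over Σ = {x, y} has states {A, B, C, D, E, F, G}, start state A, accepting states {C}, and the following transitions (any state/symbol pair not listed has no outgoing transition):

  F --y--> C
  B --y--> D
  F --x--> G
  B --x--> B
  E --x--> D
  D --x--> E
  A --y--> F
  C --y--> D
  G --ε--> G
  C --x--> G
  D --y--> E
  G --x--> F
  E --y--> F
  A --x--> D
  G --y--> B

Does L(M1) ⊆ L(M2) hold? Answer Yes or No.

The empty string ε is in L(M1) but not in L(M2).
So L(M1) ⊄ L(M2).

No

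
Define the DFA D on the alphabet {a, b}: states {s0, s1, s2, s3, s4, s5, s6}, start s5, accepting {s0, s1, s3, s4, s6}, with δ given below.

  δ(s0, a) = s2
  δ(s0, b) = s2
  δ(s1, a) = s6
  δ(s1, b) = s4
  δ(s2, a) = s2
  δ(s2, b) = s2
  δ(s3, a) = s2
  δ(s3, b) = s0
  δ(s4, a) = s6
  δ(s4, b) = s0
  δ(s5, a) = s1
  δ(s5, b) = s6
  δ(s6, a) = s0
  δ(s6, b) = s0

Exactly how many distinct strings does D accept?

The useful subgraph on states {s0, s1, s4, s5, s6} is acyclic, so L(D) is finite; the longest accepting path visits 5 useful states, giving maximum string length 4.
Counting accepting paths from s5 by length: 2 of length 1, 4 of length 2, 4 of length 3, 2 of length 4. Total 12.

12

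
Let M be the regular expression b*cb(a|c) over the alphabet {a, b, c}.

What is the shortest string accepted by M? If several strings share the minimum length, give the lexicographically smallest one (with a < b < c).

cba

By inspection of the expression, no string of length less than 3 matches, and cba is the lexicographically first match of length 3.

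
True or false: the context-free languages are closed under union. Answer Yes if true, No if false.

Yes

Take grammars for L₁ and L₂ with disjoint nonterminals and start symbols S₁, S₂; the grammar with a new start symbol and productions S → S₁ | S₂ generates L₁ ∪ L₂.
So the context-free languages are closed under union.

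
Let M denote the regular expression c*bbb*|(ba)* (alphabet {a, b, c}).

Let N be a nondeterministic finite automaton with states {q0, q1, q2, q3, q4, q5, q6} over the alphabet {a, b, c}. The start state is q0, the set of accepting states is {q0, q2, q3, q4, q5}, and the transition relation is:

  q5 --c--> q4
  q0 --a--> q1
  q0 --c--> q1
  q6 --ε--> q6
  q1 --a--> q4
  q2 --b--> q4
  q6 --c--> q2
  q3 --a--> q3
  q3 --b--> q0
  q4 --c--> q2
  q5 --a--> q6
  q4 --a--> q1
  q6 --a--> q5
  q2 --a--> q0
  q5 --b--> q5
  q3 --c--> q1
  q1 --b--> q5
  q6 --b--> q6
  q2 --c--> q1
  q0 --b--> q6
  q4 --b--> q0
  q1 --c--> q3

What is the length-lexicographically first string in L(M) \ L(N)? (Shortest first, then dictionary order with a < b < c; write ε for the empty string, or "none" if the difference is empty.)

The string bb is accepted by M but not by N.
No shorter string lies in the difference, and bb is the lexicographically first length-2 string in L(M) \ L(N).

bb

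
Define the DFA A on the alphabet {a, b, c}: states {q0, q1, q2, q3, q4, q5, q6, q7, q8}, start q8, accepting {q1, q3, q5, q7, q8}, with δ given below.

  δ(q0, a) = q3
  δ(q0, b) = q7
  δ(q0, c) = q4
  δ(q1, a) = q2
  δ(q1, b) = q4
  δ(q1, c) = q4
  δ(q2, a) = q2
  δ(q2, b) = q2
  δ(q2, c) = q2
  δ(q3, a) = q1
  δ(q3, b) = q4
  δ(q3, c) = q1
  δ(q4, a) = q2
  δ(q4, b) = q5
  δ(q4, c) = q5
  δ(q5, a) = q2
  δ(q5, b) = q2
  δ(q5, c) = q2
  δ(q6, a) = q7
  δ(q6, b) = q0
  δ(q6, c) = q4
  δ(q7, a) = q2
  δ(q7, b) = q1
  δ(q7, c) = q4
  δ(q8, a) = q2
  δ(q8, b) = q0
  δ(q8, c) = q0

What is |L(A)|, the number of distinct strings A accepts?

47

The useful subgraph on states {q0, q1, q3, q4, q5, q7, q8} is acyclic, so L(A) is finite; the longest accepting path visits 6 useful states, giving maximum string length 5.
Counting accepting paths from q8 by length: 1 of length 0, 4 of length 2, 10 of length 3, 8 of length 4, 24 of length 5. Total 47.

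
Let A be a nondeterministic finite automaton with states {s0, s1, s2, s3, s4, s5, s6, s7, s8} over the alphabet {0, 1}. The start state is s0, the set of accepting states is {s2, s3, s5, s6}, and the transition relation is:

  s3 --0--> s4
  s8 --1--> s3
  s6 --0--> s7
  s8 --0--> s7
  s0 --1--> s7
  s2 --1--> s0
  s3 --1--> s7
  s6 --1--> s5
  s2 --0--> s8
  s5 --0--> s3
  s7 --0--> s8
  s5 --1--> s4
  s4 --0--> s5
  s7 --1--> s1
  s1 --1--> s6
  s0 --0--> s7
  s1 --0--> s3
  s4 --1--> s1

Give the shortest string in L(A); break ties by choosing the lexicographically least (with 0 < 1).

001

A breadth-first search from s0 reaches an accepting state first via the path s0 → s7 → s8 → s3 on input 001.
No string of length < 3 is accepted (BFS exhausts all shorter strings without reaching an accepting state), and 001 is the lexicographically least accepting string of length 3.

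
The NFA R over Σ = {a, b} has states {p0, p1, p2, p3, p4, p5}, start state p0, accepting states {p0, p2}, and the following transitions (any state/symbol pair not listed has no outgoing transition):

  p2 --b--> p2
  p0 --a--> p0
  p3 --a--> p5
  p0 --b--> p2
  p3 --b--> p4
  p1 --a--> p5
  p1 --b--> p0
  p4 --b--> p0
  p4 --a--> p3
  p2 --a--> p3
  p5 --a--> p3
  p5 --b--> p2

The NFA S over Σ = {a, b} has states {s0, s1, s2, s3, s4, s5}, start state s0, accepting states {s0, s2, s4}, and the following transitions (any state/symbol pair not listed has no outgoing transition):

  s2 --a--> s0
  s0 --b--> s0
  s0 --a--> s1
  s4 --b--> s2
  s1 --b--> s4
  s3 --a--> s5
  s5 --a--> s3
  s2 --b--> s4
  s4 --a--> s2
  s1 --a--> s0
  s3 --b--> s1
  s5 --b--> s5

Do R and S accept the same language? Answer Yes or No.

No

The string a is accepted by R but rejected by S.
So L(R) ≠ L(S).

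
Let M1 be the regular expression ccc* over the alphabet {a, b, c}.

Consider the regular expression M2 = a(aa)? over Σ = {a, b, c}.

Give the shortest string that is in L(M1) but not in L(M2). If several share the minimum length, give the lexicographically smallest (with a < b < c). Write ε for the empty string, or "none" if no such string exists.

cc

The string cc is accepted by M1 but not by M2.
No shorter string lies in the difference, and cc is the lexicographically first length-2 string in L(M1) \ L(M2).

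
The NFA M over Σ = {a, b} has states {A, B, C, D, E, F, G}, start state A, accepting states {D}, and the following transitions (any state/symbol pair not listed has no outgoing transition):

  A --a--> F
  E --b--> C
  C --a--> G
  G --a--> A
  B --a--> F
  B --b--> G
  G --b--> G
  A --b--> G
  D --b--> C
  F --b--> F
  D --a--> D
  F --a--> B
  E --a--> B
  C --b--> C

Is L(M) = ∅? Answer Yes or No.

The states reachable from the start state are {A, B, F, G}.
None of the accepting states {D} is reachable, so no string is accepted and L(M) = ∅.

Yes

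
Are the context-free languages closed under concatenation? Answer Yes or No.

Yes

Take grammars for L₁ and L₂ with disjoint nonterminals and start symbols S₁, S₂; adding a new start symbol with S → S₁S₂ gives a context-free grammar for L₁L₂.
So the context-free languages are closed under concatenation.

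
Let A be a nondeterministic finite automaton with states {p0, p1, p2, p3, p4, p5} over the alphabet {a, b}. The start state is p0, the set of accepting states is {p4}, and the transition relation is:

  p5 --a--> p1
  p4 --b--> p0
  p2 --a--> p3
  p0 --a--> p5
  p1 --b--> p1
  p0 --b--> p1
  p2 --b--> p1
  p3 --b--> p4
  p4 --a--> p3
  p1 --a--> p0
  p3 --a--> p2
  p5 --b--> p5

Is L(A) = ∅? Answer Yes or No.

The states reachable from the start state are {p0, p1, p5}.
None of the accepting states {p4} is reachable, so no string is accepted and L(A) = ∅.

Yes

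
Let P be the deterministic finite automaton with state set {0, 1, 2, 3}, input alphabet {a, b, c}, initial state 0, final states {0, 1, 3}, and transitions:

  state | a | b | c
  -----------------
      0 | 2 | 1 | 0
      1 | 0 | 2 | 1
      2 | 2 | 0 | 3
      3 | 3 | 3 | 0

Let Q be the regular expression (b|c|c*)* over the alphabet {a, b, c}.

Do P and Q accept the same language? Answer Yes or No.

The string ab is accepted by P but rejected by Q.
So L(P) ≠ L(Q).

No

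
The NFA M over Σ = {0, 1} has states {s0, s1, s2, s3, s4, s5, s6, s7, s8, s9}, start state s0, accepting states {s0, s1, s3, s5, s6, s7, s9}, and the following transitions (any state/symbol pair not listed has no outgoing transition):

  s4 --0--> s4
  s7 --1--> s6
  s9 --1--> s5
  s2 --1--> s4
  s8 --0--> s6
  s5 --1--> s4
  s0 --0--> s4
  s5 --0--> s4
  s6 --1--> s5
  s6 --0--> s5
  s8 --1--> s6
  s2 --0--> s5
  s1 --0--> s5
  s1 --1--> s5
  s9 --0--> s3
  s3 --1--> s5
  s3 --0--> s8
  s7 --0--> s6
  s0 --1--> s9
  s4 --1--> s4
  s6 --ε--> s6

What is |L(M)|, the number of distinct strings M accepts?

The useful subgraph on states {s0, s3, s5, s6, s8, s9} is acyclic, so L(M) is finite; the longest accepting path visits 6 useful states, giving maximum string length 5.
Counting accepting paths from s0 by length: 1 of length 0, 1 of length 1, 2 of length 2, 1 of length 3, 2 of length 4, 4 of length 5. Total 11.

11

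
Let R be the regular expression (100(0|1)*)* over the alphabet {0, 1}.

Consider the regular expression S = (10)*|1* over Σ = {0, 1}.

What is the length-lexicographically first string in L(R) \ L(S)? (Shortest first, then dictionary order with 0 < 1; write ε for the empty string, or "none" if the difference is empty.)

The string 100 is accepted by R but not by S.
No shorter string lies in the difference, and 100 is the lexicographically first length-3 string in L(R) \ L(S).

100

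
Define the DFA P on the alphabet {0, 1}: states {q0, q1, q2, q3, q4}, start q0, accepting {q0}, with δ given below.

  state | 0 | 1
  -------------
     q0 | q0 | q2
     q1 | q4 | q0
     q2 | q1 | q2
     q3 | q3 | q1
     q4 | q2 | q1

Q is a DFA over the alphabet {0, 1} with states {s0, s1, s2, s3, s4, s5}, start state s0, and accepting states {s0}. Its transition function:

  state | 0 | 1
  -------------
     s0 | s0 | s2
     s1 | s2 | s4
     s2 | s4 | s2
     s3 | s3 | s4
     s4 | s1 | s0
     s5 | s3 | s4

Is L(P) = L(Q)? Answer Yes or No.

Exploring the product automaton P × Q from the start pair (q0, s0), following both machines on each input symbol, reaches 4 state pairs: (q0, s0), (q2, s2), (q1, s4), (q4, s1).
P accepts in {q0} and Q accepts in {s0}. In every reachable pair the two components are either both accepting — (q0, s0) — or both non-accepting, so no string is accepted by exactly one of the machines: L(P) \ L(Q) and L(Q) \ L(P) are both empty.
Hence every string is accepted by P iff it is accepted by Q, and the two languages coincide.

Yes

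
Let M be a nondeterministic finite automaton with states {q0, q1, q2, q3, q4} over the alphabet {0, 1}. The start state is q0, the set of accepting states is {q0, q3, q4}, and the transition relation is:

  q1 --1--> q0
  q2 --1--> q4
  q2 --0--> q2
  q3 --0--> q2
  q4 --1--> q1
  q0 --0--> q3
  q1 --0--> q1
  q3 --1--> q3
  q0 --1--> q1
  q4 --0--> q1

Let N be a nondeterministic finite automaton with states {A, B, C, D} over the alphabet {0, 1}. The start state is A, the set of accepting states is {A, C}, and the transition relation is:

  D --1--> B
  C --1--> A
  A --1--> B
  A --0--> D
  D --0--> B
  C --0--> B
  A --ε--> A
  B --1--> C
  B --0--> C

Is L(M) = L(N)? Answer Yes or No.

The string 0 is accepted by M but rejected by N.
So L(M) ≠ L(N).

No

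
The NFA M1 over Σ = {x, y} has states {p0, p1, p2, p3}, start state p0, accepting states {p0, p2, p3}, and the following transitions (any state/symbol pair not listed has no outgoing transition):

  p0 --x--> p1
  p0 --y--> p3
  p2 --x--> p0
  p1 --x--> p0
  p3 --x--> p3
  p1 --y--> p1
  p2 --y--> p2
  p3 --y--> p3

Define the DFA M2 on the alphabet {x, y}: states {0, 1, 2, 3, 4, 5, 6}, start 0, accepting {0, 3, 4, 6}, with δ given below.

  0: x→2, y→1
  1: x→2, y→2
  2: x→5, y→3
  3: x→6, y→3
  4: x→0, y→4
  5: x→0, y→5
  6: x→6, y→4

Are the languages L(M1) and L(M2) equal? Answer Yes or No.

The string y is accepted by M1 but rejected by M2.
So L(M1) ≠ L(M2).

No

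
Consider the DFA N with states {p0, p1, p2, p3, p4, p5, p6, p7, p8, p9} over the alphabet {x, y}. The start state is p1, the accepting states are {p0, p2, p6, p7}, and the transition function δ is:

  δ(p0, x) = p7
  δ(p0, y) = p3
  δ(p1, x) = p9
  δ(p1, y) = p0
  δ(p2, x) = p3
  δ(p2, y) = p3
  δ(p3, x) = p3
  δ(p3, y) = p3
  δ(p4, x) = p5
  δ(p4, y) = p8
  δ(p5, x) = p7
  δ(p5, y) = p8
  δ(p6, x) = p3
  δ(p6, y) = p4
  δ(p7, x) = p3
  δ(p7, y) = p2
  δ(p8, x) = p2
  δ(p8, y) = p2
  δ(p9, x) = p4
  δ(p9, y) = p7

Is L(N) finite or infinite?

finite

The useful states (reachable from p1 and able to reach an accepting state) are {p0, p1, p2, p4, p5, p7, p8, p9}.
Restricted to these states the transition graph has no cycle, so every accepting path has bounded length and L is finite.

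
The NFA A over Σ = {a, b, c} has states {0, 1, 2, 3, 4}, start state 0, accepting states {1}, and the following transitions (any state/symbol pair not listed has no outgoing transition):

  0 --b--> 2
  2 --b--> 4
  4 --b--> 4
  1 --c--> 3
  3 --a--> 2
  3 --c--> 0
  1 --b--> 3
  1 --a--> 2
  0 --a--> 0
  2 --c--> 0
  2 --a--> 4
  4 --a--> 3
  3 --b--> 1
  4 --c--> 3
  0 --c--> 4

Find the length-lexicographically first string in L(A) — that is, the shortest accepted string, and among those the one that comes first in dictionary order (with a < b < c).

A breadth-first search from 0 reaches an accepting state first via the path 0 → 4 → 3 → 1 on input cab.
No string of length < 3 is accepted (BFS exhausts all shorter strings without reaching an accepting state), and cab is the lexicographically least accepting string of length 3.

cab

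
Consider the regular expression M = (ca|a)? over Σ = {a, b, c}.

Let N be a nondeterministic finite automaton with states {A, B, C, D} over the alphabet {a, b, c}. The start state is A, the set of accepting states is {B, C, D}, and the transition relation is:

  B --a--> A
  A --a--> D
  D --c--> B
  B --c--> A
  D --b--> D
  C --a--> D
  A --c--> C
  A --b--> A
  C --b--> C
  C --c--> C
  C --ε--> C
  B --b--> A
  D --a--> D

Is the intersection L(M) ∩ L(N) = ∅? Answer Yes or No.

The string a is accepted by both M and N.
Hence L(M) ∩ L(N) ≠ ∅.

No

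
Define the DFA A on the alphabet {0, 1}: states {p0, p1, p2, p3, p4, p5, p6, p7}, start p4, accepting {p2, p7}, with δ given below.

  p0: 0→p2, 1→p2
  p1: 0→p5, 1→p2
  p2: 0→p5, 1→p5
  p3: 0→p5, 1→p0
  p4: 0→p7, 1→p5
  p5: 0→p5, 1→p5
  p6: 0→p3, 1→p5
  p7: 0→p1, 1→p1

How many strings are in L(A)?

3

The useful subgraph on states {p1, p2, p4, p7} is acyclic, so L(A) is finite; the longest accepting path visits 4 useful states, giving maximum string length 3.
Counting accepting paths from p4 by length: 1 of length 1, 2 of length 3. Total 3.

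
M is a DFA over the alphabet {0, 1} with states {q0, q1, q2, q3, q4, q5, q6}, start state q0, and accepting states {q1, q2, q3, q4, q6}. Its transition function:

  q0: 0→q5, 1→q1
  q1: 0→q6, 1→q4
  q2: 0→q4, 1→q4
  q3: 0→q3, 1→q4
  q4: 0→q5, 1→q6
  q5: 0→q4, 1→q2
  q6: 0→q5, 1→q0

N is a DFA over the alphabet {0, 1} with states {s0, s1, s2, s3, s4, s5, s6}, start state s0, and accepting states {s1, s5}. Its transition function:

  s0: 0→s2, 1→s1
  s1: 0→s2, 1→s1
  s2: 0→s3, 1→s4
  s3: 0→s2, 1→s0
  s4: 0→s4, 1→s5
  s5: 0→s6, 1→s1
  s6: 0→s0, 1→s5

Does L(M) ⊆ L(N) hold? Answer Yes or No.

No

The string 00 is in L(M) but not in L(N).
So L(M) ⊄ L(N).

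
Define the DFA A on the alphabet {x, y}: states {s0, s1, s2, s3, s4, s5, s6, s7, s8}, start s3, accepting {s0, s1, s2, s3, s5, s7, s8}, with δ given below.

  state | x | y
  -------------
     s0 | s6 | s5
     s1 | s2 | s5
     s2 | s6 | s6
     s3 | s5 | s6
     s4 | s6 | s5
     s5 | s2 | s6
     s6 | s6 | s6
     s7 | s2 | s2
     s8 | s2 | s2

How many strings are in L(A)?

3

The useful subgraph on states {s2, s3, s5} is acyclic, so L(A) is finite; the longest accepting path visits 3 useful states, giving maximum string length 2.
Counting accepting paths from s3 by length: 1 of length 0, 1 of length 1, 1 of length 2. Total 3.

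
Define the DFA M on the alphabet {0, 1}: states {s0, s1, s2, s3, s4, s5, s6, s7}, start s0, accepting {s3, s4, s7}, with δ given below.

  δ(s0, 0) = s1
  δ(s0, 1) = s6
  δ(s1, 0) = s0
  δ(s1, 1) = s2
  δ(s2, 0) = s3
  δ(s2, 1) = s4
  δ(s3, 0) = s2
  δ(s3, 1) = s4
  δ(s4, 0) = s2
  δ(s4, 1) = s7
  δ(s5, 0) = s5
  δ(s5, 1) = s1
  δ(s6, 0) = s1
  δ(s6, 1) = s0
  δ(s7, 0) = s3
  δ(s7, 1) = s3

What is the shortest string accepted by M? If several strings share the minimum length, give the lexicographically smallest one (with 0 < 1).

010

A breadth-first search from s0 reaches an accepting state first via the path s0 → s1 → s2 → s3 on input 010.
No string of length < 3 is accepted (BFS exhausts all shorter strings without reaching an accepting state), and 010 is the lexicographically least accepting string of length 3.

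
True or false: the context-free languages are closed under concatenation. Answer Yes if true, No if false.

Take grammars for L₁ and L₂ with disjoint nonterminals and start symbols S₁, S₂; adding a new start symbol with S → S₁S₂ gives a context-free grammar for L₁L₂.
So the context-free languages are closed under concatenation.

Yes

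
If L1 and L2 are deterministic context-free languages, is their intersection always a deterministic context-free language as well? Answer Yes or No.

DCFLs are closed under complement (normalise the DPDA to read all of its input, then flip the verdict). If they were also closed under intersection, De Morgan would make them closed under union; but {aⁿbⁿ : n≥0} and {aⁿb²ⁿ : n≥0} are DCFLs (push the a's; pop one per b, respectively one per two b's) whose union no deterministic PDA accepts: a DPDA for it would have a single run on aⁿb²ⁿ, accepting after the prefix aⁿbⁿ and accepting again after n more b's; an ordinary PDA that simulates it on a's and b's and, at any moment when it is accepting, may switch to reading only a fresh letter c while feeding each c to the simulation as a b, would accept aⁱbʲcᵏ (k≥1) exactly when both aⁱbʲ and aⁱbʲ⁺ᵏ are in the language, i.e. its language intersected with the regular set a*b*c⁺ would be exactly {aⁿbⁿcⁿ : n≥1} — impossible, since context-free languages are closed under intersection with regular sets and {aⁿbⁿcⁿ} is not context-free.

No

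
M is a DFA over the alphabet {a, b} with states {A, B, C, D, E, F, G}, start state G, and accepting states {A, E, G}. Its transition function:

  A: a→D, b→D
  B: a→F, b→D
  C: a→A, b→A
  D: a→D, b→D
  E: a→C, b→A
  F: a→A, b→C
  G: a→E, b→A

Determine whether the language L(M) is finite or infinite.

The useful states (reachable from G and able to reach an accepting state) are {A, C, E, G}.
Restricted to these states the transition graph has no cycle, so every accepting path has bounded length and L is finite.

finite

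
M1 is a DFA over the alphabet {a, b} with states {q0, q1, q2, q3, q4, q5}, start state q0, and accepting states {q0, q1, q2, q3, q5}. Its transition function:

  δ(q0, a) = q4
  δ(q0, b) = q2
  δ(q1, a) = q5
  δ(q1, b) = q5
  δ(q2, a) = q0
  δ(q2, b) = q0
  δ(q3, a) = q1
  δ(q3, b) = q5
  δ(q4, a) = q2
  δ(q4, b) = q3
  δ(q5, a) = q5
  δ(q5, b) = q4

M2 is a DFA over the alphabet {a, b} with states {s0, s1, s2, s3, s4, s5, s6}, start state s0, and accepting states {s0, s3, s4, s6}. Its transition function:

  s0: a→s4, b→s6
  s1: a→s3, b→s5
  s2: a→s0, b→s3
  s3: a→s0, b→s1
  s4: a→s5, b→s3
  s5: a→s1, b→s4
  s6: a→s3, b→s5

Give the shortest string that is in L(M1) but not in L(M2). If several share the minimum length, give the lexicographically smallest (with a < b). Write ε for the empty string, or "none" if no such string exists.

aa

The string aa is accepted by M1 but not by M2.
No shorter string lies in the difference, and aa is the lexicographically first length-2 string in L(M1) \ L(M2).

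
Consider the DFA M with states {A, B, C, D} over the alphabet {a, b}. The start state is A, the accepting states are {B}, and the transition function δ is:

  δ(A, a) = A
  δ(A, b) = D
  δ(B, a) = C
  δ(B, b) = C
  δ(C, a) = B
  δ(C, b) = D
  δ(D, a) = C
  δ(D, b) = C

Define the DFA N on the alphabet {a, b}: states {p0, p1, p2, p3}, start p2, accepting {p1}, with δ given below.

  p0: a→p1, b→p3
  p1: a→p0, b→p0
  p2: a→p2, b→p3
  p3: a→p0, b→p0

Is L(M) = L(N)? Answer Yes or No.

Yes

Exploring the product automaton M × N from the start pair (A, p2), following both machines on each input symbol, reaches 4 state pairs: (A, p2), (D, p3), (C, p0), (B, p1).
M accepts in {B} and N accepts in {p1}. In every reachable pair the two components are either both accepting — (B, p1) — or both non-accepting, so no string is accepted by exactly one of the machines: L(M) \ L(N) and L(N) \ L(M) are both empty.
Hence every string is accepted by M iff it is accepted by N, and the two languages coincide.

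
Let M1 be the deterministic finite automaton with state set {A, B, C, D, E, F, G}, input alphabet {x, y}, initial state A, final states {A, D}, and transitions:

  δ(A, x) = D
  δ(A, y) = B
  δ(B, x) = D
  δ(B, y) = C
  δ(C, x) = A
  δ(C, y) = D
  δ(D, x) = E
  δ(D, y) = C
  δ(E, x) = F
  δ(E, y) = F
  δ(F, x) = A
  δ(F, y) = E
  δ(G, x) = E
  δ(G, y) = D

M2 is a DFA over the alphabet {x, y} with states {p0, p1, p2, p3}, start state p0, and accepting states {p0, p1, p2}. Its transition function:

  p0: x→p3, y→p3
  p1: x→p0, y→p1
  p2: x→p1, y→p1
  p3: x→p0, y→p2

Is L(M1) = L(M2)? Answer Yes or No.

No

The string x is accepted by M1 but rejected by M2.
So L(M1) ≠ L(M2).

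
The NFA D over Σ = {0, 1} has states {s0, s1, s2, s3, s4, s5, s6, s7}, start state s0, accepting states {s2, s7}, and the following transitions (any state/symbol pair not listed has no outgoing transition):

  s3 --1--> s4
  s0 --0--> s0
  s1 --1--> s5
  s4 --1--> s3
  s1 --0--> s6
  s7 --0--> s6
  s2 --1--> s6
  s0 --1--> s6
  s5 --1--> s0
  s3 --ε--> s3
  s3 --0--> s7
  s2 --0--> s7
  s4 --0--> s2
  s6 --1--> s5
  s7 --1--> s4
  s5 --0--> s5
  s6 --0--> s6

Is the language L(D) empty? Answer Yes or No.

Yes

The states reachable from the start state are {s0, s5, s6}.
None of the accepting states {s2, s7} is reachable, so no string is accepted and L(D) = ∅.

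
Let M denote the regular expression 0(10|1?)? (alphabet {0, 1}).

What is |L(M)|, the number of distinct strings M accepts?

3

The expression has no Kleene star, so L(M) is finite. Expanding the alternatives gives {0, 01, 010}.
That is 1 of length 1, 1 of length 2, 1 of length 3: 3 strings in all.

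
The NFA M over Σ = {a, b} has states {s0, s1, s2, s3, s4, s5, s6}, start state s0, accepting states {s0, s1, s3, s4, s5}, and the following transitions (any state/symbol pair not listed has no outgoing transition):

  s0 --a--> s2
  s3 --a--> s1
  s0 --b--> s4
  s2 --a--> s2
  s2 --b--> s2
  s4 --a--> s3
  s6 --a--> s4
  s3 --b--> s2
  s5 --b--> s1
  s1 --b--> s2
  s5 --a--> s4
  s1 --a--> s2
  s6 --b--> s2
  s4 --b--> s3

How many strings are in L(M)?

The useful subgraph on states {s0, s1, s3, s4} is acyclic, so L(M) is finite; the longest accepting path visits 4 useful states, giving maximum string length 3.
Counting accepting paths from s0 by length: 1 of length 0, 1 of length 1, 2 of length 2, 2 of length 3. Total 6.

6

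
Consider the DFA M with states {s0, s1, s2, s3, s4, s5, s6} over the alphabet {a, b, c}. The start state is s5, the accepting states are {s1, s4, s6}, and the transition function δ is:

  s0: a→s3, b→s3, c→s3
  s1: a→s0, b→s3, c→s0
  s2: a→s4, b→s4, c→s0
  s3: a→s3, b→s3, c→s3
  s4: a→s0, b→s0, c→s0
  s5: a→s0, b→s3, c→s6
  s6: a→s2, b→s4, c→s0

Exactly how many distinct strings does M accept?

4

The useful subgraph on states {s2, s4, s5, s6} is acyclic, so L(M) is finite; the longest accepting path visits 4 useful states, giving maximum string length 3.
Counting accepting paths from s5 by length: 1 of length 1, 1 of length 2, 2 of length 3. Total 4.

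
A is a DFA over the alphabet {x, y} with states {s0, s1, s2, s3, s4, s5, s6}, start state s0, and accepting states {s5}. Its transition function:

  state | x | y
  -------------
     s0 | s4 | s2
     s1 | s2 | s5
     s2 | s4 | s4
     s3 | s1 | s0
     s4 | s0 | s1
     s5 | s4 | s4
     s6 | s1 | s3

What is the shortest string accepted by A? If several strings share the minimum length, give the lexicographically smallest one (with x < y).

xyy

A breadth-first search from s0 reaches an accepting state first via the path s0 → s4 → s1 → s5 on input xyy.
No string of length < 3 is accepted (BFS exhausts all shorter strings without reaching an accepting state), and xyy is the lexicographically least accepting string of length 3.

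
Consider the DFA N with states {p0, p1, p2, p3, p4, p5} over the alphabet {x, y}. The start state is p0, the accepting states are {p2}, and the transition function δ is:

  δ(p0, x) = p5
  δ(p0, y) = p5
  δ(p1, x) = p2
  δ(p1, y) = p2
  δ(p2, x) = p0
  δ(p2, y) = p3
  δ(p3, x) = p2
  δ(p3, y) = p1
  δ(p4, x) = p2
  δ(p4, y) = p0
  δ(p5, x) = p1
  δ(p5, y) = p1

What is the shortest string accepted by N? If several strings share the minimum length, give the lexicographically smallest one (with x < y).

xxx

A breadth-first search from p0 reaches an accepting state first via the path p0 → p5 → p1 → p2 on input xxx.
No string of length < 3 is accepted (BFS exhausts all shorter strings without reaching an accepting state), and xxx is the lexicographically least accepting string of length 3.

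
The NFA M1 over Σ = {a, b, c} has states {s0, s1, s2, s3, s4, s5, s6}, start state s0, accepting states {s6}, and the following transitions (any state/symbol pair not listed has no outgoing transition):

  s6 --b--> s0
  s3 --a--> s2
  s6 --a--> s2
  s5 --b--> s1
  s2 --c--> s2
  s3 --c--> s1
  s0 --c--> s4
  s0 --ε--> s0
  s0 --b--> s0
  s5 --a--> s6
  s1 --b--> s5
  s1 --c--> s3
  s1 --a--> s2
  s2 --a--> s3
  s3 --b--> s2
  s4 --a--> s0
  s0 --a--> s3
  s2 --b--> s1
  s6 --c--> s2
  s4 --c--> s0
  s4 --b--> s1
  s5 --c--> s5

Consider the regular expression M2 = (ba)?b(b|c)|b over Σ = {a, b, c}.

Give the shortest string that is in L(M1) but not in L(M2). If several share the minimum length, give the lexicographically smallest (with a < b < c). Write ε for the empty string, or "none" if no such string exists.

The string acba is accepted by M1 but not by M2.
No shorter string lies in the difference, and acba is the lexicographically first length-4 string in L(M1) \ L(M2).

acba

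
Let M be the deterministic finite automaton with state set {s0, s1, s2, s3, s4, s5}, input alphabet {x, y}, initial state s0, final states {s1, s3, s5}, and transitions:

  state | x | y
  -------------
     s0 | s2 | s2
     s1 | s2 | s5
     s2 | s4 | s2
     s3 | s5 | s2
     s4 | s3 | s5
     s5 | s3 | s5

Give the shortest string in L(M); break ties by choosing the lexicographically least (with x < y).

A breadth-first search from s0 reaches an accepting state first via the path s0 → s2 → s4 → s3 on input xxx.
No string of length < 3 is accepted (BFS exhausts all shorter strings without reaching an accepting state), and xxx is the lexicographically least accepting string of length 3.

xxx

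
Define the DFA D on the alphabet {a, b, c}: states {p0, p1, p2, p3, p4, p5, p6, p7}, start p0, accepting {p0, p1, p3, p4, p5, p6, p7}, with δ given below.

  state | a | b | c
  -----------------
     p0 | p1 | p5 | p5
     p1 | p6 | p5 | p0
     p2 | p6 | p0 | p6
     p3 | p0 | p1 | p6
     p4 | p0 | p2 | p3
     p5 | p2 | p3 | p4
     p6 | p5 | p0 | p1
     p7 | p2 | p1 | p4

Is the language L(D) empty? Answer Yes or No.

The empty string ε is accepted: the run p0 ends in the accepting state p0.
Since at least one string is accepted, L(D) is not empty.

No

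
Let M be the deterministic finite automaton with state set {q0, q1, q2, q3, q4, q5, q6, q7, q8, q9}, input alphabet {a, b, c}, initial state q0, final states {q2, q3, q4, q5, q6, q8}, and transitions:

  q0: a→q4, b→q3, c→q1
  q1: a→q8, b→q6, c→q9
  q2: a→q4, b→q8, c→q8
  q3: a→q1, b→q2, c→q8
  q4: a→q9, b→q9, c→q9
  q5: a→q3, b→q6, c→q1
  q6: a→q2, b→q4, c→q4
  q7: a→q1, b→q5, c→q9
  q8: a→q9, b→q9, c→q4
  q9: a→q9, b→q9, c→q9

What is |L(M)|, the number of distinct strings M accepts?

The useful subgraph on states {q0, q1, q2, q3, q4, q6, q8} is acyclic, so L(M) is finite; the longest accepting path visits 7 useful states, giving maximum string length 6.
Counting accepting paths from q0 by length: 2 of length 1, 4 of length 2, 10 of length 3, 9 of length 4, 5 of length 5, 2 of length 6. Total 32.

32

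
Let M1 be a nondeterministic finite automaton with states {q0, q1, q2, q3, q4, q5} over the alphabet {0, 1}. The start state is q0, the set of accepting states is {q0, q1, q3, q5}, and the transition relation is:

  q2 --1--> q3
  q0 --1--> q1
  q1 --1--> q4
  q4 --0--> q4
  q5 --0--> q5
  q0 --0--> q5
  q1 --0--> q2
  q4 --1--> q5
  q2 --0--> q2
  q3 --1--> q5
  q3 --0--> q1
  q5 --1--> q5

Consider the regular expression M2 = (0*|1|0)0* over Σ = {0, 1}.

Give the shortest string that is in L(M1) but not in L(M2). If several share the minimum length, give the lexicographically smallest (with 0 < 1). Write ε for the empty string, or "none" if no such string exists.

The string 01 is accepted by M1 but not by M2.
No shorter string lies in the difference, and 01 is the lexicographically first length-2 string in L(M1) \ L(M2).

01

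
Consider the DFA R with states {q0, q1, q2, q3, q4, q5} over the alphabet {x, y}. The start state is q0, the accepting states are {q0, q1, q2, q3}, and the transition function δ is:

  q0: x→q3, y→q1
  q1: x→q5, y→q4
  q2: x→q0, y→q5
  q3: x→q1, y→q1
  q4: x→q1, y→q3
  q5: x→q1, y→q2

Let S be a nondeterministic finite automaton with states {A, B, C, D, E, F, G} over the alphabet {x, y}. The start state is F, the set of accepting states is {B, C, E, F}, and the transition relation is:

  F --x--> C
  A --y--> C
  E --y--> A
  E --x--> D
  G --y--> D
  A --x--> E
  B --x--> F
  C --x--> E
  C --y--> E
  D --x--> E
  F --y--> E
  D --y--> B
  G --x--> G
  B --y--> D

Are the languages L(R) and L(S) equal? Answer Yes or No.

Yes

Exploring the product automaton R × S from the start pair (q0, F), following both machines on each input symbol, reaches 6 state pairs: (q0, F), (q3, C), (q1, E), (q5, D), (q4, A), (q2, B).
R accepts in {q0, q1, q2, q3} and S accepts in {B, C, E, F}. In every reachable pair the two components are either both accepting — (q0, F), (q3, C), (q1, E), (q2, B) — or both non-accepting, so no string is accepted by exactly one of the machines: L(R) \ L(S) and L(S) \ L(R) are both empty.
Hence every string is accepted by R iff it is accepted by S, and the two languages coincide.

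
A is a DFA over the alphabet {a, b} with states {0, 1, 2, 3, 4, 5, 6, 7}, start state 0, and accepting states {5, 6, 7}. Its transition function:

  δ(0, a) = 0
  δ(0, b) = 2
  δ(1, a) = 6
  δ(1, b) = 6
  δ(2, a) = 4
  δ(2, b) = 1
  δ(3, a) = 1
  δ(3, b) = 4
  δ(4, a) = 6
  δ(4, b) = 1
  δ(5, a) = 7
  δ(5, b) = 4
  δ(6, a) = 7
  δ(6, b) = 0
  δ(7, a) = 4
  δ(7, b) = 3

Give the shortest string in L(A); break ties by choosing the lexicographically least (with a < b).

baa

A breadth-first search from 0 reaches an accepting state first via the path 0 → 2 → 4 → 6 on input baa.
No string of length < 3 is accepted (BFS exhausts all shorter strings without reaching an accepting state), and baa is the lexicographically least accepting string of length 3.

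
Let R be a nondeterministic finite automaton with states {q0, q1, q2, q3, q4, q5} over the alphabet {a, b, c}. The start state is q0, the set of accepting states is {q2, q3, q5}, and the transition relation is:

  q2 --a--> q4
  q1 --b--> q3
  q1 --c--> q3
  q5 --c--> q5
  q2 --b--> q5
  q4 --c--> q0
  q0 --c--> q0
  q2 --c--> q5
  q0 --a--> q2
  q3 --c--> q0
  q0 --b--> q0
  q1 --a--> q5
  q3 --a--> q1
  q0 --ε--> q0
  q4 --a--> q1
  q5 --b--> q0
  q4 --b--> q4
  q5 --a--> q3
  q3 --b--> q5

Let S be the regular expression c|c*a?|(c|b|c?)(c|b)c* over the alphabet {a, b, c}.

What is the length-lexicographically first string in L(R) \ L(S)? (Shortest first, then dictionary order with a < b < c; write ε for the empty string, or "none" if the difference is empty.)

ab

The string ab is accepted by R but not by S.
No shorter string lies in the difference, and ab is the lexicographically first length-2 string in L(R) \ L(S).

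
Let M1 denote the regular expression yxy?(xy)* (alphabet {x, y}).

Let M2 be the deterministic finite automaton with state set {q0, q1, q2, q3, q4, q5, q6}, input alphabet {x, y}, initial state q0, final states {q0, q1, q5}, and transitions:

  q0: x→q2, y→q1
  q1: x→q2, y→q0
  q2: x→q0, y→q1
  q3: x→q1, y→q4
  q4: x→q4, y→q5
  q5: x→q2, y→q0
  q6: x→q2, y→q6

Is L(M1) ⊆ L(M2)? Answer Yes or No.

No

The string yx is in L(M1) but not in L(M2).
So L(M1) ⊄ L(M2).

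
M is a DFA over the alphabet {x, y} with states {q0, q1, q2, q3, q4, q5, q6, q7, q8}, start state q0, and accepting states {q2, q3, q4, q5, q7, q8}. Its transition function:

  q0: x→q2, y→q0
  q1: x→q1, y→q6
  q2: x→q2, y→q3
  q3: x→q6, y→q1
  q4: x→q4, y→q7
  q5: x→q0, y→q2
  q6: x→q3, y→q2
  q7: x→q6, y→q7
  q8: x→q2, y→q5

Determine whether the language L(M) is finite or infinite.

State q0 is reachable from the start and can reach an accepting state, and it lies on the cycle q0 → q0.
Traversing that cycle any number of times yields accepted strings of unbounded length, so the language is infinite.

infinite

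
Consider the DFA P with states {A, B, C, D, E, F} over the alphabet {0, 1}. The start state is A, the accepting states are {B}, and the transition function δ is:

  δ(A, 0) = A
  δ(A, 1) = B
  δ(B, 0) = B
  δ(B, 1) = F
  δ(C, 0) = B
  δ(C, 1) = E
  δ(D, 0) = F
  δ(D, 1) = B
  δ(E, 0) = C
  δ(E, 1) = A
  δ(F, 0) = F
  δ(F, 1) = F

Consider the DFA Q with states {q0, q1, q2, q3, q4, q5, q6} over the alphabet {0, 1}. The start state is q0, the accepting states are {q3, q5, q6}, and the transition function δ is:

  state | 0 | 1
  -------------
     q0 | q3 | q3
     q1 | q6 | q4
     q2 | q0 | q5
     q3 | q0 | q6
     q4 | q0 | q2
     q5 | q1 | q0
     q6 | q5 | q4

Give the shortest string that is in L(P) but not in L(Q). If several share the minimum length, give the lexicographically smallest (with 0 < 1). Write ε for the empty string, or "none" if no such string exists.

The string 10 is accepted by P but not by Q.
No shorter string lies in the difference, and 10 is the lexicographically first length-2 string in L(P) \ L(Q).

10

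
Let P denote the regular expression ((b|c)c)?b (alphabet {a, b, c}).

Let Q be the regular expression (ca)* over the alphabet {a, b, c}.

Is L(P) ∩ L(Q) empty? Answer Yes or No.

Converting the expression P to a DFA (subset construction, then merging equivalent states) gives the minimal DFA with states {p0, p1, p2, p3, p4, p5}, start state p0, accepting states {p2, p5} and transitions p0: a→p1, b→p2, c→p3; p1: a→p1, b→p1, c→p1; p2: a→p1, b→p1, c→p4; p3: a→p1, b→p1, c→p4; p4: a→p1, b→p5, c→p1; p5: a→p1, b→p1, c→p1.
Converting the expression Q to a DFA (subset construction, then merging equivalent states) gives the minimal DFA with states {q0, q1, q2}, start state q0, accepting states {q0} and transitions q0: a→q1, b→q1, c→q2; q1: a→q1, b→q1, c→q1; q2: a→q0, b→q1, c→q1.
Exploring the product automaton P × Q from the start pair (p0, q0), following both machines on each input symbol, reaches 8 state pairs: (p0, q0), (p1, q1), (p2, q1), (p3, q2), (p4, q1), (p1, q0), (p5, q1), (p1, q2).
P accepts in {p2, p5} and Q accepts in {q0}; no reachable pair has both components accepting, so no string drives both machines to acceptance simultaneously and L(P) ∩ L(Q) = ∅.
So no string is accepted by both, and the intersection is empty.

Yes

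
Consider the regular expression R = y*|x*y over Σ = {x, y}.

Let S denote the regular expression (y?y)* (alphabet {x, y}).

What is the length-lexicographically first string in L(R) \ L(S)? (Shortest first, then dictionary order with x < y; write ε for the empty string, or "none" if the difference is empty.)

xy

The string xy is accepted by R but not by S.
No shorter string lies in the difference, and xy is the lexicographically first length-2 string in L(R) \ L(S).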